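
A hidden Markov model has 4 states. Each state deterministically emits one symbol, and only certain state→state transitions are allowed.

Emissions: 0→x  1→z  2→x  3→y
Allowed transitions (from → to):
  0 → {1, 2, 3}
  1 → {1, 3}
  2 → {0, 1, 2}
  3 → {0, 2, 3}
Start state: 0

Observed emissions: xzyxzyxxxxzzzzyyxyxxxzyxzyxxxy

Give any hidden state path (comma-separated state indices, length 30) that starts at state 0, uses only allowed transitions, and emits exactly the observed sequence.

0,1,3,0,1,3,2,2,2,2,1,1,1,1,3,3,0,3,0,2,0,1,3,0,1,3,0,2,0,3

  0: obs=x cand={0,2} pick 0 [start]
  1: obs=z cand={1} pick 1 [0->1 ok]
  2: obs=y cand={3} pick 3 [1->3 ok]
  3: obs=x cand={0,2} pick 0 [3->0 ok]
  4: obs=z cand={1} pick 1 [0->1 ok]
  5: obs=y cand={3} pick 3 [1->3 ok]
  6: obs=x cand={0,2} pick 2 [3->2 ok]
  7: obs=x cand={0,2} pick 2 [2->2 ok]
  8: obs=x cand={0,2} pick 2 [2->2 ok]
  9: obs=x cand={0,2} pick 2 [2->2 ok]
  10: obs=z cand={1} pick 1 [2->1 ok]
  11: obs=z cand={1} pick 1 [1->1 ok]
  12: obs=z cand={1} pick 1 [1->1 ok]
  13: obs=z cand={1} pick 1 [1->1 ok]
  14: obs=y cand={3} pick 3 [1->3 ok]
  15: obs=y cand={3} pick 3 [3->3 ok]
  16: obs=x cand={0,2} pick 0 [3->0 ok]
  17: obs=y cand={3} pick 3 [0->3 ok]
  18: obs=x cand={0,2} pick 0 [3->0 ok]
  19: obs=x cand={0,2} pick 2 [0->2 ok]
  20: obs=x cand={0,2} pick 0 [2->0 ok]
  21: obs=z cand={1} pick 1 [0->1 ok]
  22: obs=y cand={3} pick 3 [1->3 ok]
  23: obs=x cand={0,2} pick 0 [3->0 ok]
  24: obs=z cand={1} pick 1 [0->1 ok]
  25: obs=y cand={3} pick 3 [1->3 ok]
  26: obs=x cand={0,2} pick 0 [3->0 ok]
  27: obs=x cand={0,2} pick 2 [0->2 ok]
  28: obs=x cand={0,2} pick 0 [2->0 ok]
  29: obs=y cand={3} pick 3 [0->3 ok]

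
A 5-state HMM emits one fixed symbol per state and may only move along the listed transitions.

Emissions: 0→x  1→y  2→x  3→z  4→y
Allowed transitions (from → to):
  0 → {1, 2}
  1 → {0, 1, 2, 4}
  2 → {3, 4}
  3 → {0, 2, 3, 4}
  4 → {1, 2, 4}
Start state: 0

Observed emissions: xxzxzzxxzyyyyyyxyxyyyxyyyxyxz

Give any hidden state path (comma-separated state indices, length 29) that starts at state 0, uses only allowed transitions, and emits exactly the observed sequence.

  t0 'x' -> {0,2}, take 0 (start)
  t1 'x' -> {0,2}, take 2 (0->2 ok)
  t2 'z' -> {3}, take 3 (2->3 ok)
  t3 'x' -> {0,2}, take 2 (3->2 ok)
  t4 'z' -> {3}, take 3 (2->3 ok)
  t5 'z' -> {3}, take 3 (3->3 ok)
  t6 'x' -> {0,2}, take 0 (3->0 ok)
  t7 'x' -> {0,2}, take 2 (0->2 ok)
  t8 'z' -> {3}, take 3 (2->3 ok)
  t9 'y' -> {1,4}, take 4 (3->4 ok)
  t10 'y' -> {1,4}, take 4 (4->4 ok)
  t11 'y' -> {1,4}, take 1 (4->1 ok)
  t12 'y' -> {1,4}, take 4 (1->4 ok)
  t13 'y' -> {1,4}, take 1 (4->1 ok)
  t14 'y' -> {1,4}, take 4 (1->4 ok)
  t15 'x' -> {0,2}, take 2 (4->2 ok)
  t16 'y' -> {1,4}, take 4 (2->4 ok)
  t17 'x' -> {0,2}, take 2 (4->2 ok)
  t18 'y' -> {1,4}, take 4 (2->4 ok)
  t19 'y' -> {1,4}, take 1 (4->1 ok)
  t20 'y' -> {1,4}, take 1 (1->1 ok)
  t21 'x' -> {0,2}, take 0 (1->0 ok)
  t22 'y' -> {1,4}, take 1 (0->1 ok)
  t23 'y' -> {1,4}, take 1 (1->1 ok)
  t24 'y' -> {1,4}, take 1 (1->1 ok)
  t25 'x' -> {0,2}, take 0 (1->0 ok)
  t26 'y' -> {1,4}, take 1 (0->1 ok)
  t27 'x' -> {0,2}, take 2 (1->2 ok)
  t28 'z' -> {3}, take 3 (2->3 ok)

0,2,3,2,3,3,0,2,3,4,4,1,4,1,4,2,4,2,4,1,1,0,1,1,1,0,1,2,3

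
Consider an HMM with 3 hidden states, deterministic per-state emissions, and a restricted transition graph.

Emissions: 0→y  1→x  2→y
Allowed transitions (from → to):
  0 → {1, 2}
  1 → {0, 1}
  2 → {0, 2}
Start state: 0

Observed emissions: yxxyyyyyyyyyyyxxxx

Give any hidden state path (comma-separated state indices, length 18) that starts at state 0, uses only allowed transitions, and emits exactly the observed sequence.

  pos 0: y in {0,2}, choose 0; start
  pos 1: x in {1}, choose 1; 0->1 ok
  pos 2: x in {1}, choose 1; 1->1 ok
  pos 3: y in {0,2}, choose 0; 1->0 ok
  pos 4: y in {0,2}, choose 2; 0->2 ok
  pos 5: y in {0,2}, choose 2; 2->2 ok
  pos 6: y in {0,2}, choose 2; 2->2 ok
  pos 7: y in {0,2}, choose 2; 2->2 ok
  pos 8: y in {0,2}, choose 0; 2->0 ok
  pos 9: y in {0,2}, choose 2; 0->2 ok
  pos 10: y in {0,2}, choose 2; 2->2 ok
  pos 11: y in {0,2}, choose 0; 2->0 ok
  pos 12: y in {0,2}, choose 2; 0->2 ok
  pos 13: y in {0,2}, choose 0; 2->0 ok
  pos 14: x in {1}, choose 1; 0->1 ok
  pos 15: x in {1}, choose 1; 1->1 ok
  pos 16: x in {1}, choose 1; 1->1 ok
  pos 17: x in {1}, choose 1; 1->1 ok

0,1,1,0,2,2,2,2,0,2,2,0,2,0,1,1,1,1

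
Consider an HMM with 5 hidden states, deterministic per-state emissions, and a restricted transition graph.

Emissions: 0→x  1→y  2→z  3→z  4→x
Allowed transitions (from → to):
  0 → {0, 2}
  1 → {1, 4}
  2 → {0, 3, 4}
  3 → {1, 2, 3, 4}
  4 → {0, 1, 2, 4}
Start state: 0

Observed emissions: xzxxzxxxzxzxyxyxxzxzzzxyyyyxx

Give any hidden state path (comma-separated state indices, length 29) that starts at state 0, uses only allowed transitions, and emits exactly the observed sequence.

  pos 0: x in {0,4}, choose 0; start
  pos 1: z in {2,3}, choose 2; 0->2 ok
  pos 2: x in {0,4}, choose 0; 2->0 ok
  pos 3: x in {0,4}, choose 0; 0->0 ok
  pos 4: z in {2,3}, choose 2; 0->2 ok
  pos 5: x in {0,4}, choose 0; 2->0 ok
  pos 6: x in {0,4}, choose 0; 0->0 ok
  pos 7: x in {0,4}, choose 0; 0->0 ok
  pos 8: z in {2,3}, choose 2; 0->2 ok
  pos 9: x in {0,4}, choose 4; 2->4 ok
  pos 10: z in {2,3}, choose 2; 4->2 ok
  pos 11: x in {0,4}, choose 4; 2->4 ok
  pos 12: y in {1}, choose 1; 4->1 ok
  pos 13: x in {0,4}, choose 4; 1->4 ok
  pos 14: y in {1}, choose 1; 4->1 ok
  pos 15: x in {0,4}, choose 4; 1->4 ok
  pos 16: x in {0,4}, choose 4; 4->4 ok
  pos 17: z in {2,3}, choose 2; 4->2 ok
  pos 18: x in {0,4}, choose 4; 2->4 ok
  pos 19: z in {2,3}, choose 2; 4->2 ok
  pos 20: z in {2,3}, choose 3; 2->3 ok
  pos 21: z in {2,3}, choose 2; 3->2 ok
  pos 22: x in {0,4}, choose 4; 2->4 ok
  pos 23: y in {1}, choose 1; 4->1 ok
  pos 24: y in {1}, choose 1; 1->1 ok
  pos 25: y in {1}, choose 1; 1->1 ok
  pos 26: y in {1}, choose 1; 1->1 ok
  pos 27: x in {0,4}, choose 4; 1->4 ok
  pos 28: x in {0,4}, choose 0; 4->0 ok

0,2,0,0,2,0,0,0,2,4,2,4,1,4,1,4,4,2,4,2,3,2,4,1,1,1,1,4,0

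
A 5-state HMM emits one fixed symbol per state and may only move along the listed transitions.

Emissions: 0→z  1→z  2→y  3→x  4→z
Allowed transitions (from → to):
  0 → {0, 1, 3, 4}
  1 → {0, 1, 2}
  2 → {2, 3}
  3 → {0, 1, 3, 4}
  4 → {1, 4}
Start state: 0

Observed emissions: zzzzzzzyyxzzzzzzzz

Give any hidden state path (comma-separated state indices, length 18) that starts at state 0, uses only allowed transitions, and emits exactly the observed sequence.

  0: obs=z cand={0,1,4} pick 0 [start]
  1: obs=z cand={0,1,4} pick 0 [0->0 ok]
  2: obs=z cand={0,1,4} pick 0 [0->0 ok]
  3: obs=z cand={0,1,4} pick 0 [0->0 ok]
  4: obs=z cand={0,1,4} pick 4 [0->4 ok]
  5: obs=z cand={0,1,4} pick 4 [4->4 ok]
  6: obs=z cand={0,1,4} pick 1 [4->1 ok]
  7: obs=y cand={2} pick 2 [1->2 ok]
  8: obs=y cand={2} pick 2 [2->2 ok]
  9: obs=x cand={3} pick 3 [2->3 ok]
  10: obs=z cand={0,1,4} pick 1 [3->1 ok]
  11: obs=z cand={0,1,4} pick 1 [1->1 ok]
  12: obs=z cand={0,1,4} pick 0 [1->0 ok]
  13: obs=z cand={0,1,4} pick 0 [0->0 ok]
  14: obs=z cand={0,1,4} pick 1 [0->1 ok]
  15: obs=z cand={0,1,4} pick 1 [1->1 ok]
  16: obs=z cand={0,1,4} pick 0 [1->0 ok]
  17: obs=z cand={0,1,4} pick 1 [0->1 ok]

0,0,0,0,4,4,1,2,2,3,1,1,0,0,1,1,0,1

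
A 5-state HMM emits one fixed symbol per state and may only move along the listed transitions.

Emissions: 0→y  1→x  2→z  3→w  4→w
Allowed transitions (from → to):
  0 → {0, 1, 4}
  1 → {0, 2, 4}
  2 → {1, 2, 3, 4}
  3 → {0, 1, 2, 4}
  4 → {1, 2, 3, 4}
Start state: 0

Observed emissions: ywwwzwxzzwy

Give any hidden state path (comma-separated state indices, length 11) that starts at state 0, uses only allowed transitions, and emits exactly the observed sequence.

0,4,3,4,2,4,1,2,2,3,0

  t0 'y' -> {0}, take 0 (start)
  t1 'w' -> {3,4}, take 4 (0->4 ok)
  t2 'w' -> {3,4}, take 3 (4->3 ok)
  t3 'w' -> {3,4}, take 4 (3->4 ok)
  t4 'z' -> {2}, take 2 (4->2 ok)
  t5 'w' -> {3,4}, take 4 (2->4 ok)
  t6 'x' -> {1}, take 1 (4->1 ok)
  t7 'z' -> {2}, take 2 (1->2 ok)
  t8 'z' -> {2}, take 2 (2->2 ok)
  t9 'w' -> {3,4}, take 3 (2->3 ok)
  t10 'y' -> {0}, take 0 (3->0 ok)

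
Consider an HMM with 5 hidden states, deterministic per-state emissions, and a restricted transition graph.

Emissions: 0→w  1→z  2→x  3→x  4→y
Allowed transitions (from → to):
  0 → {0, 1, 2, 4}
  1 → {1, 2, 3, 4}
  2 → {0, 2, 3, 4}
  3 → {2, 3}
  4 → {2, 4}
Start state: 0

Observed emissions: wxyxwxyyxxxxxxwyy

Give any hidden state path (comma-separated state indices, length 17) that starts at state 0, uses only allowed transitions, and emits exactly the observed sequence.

0,2,4,2,0,2,4,4,2,2,2,2,3,2,0,4,4

  0: obs=w cand={0} pick 0 [start]
  1: obs=x cand={2,3} pick 2 [0->2 ok]
  2: obs=y cand={4} pick 4 [2->4 ok]
  3: obs=x cand={2,3} pick 2 [4->2 ok]
  4: obs=w cand={0} pick 0 [2->0 ok]
  5: obs=x cand={2,3} pick 2 [0->2 ok]
  6: obs=y cand={4} pick 4 [2->4 ok]
  7: obs=y cand={4} pick 4 [4->4 ok]
  8: obs=x cand={2,3} pick 2 [4->2 ok]
  9: obs=x cand={2,3} pick 2 [2->2 ok]
  10: obs=x cand={2,3} pick 2 [2->2 ok]
  11: obs=x cand={2,3} pick 2 [2->2 ok]
  12: obs=x cand={2,3} pick 3 [2->3 ok]
  13: obs=x cand={2,3} pick 2 [3->2 ok]
  14: obs=w cand={0} pick 0 [2->0 ok]
  15: obs=y cand={4} pick 4 [0->4 ok]
  16: obs=y cand={4} pick 4 [4->4 ok]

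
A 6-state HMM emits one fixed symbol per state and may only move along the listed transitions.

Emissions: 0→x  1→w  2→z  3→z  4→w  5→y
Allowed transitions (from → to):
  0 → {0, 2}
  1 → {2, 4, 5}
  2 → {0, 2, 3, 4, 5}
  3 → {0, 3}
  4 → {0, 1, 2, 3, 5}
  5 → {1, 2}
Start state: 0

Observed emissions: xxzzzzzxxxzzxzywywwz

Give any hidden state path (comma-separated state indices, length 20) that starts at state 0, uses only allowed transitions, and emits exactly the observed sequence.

0,0,2,2,2,2,3,0,0,0,2,3,0,2,5,1,5,1,4,2

  pos 0: x in {0}, choose 0; start
  pos 1: x in {0}, choose 0; 0->0 ok
  pos 2: z in {2,3}, choose 2; 0->2 ok
  pos 3: z in {2,3}, choose 2; 2->2 ok
  pos 4: z in {2,3}, choose 2; 2->2 ok
  pos 5: z in {2,3}, choose 2; 2->2 ok
  pos 6: z in {2,3}, choose 3; 2->3 ok
  pos 7: x in {0}, choose 0; 3->0 ok
  pos 8: x in {0}, choose 0; 0->0 ok
  pos 9: x in {0}, choose 0; 0->0 ok
  pos 10: z in {2,3}, choose 2; 0->2 ok
  pos 11: z in {2,3}, choose 3; 2->3 ok
  pos 12: x in {0}, choose 0; 3->0 ok
  pos 13: z in {2,3}, choose 2; 0->2 ok
  pos 14: y in {5}, choose 5; 2->5 ok
  pos 15: w in {1,4}, choose 1; 5->1 ok
  pos 16: y in {5}, choose 5; 1->5 ok
  pos 17: w in {1,4}, choose 1; 5->1 ok
  pos 18: w in {1,4}, choose 4; 1->4 ok
  pos 19: z in {2,3}, choose 2; 4->2 ok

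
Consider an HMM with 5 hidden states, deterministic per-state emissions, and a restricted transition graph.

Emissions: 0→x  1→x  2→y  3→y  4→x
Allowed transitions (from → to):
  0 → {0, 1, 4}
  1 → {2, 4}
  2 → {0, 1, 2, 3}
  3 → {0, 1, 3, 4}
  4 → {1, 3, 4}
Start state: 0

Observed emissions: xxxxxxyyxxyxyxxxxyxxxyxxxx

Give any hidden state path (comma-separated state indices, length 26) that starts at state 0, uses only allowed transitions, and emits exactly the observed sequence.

  t0 'x' -> {0,1,4}, take 0 (start)
  t1 'x' -> {0,1,4}, take 0 (0->0 ok)
  t2 'x' -> {0,1,4}, take 4 (0->4 ok)
  t3 'x' -> {0,1,4}, take 4 (4->4 ok)
  t4 'x' -> {0,1,4}, take 4 (4->4 ok)
  t5 'x' -> {0,1,4}, take 1 (4->1 ok)
  t6 'y' -> {2,3}, take 2 (1->2 ok)
  t7 'y' -> {2,3}, take 2 (2->2 ok)
  t8 'x' -> {0,1,4}, take 0 (2->0 ok)
  t9 'x' -> {0,1,4}, take 1 (0->1 ok)
  t10 'y' -> {2,3}, take 2 (1->2 ok)
  t11 'x' -> {0,1,4}, take 1 (2->1 ok)
  t12 'y' -> {2,3}, take 2 (1->2 ok)
  t13 'x' -> {0,1,4}, take 1 (2->1 ok)
  t14 'x' -> {0,1,4}, take 4 (1->4 ok)
  t15 'x' -> {0,1,4}, take 1 (4->1 ok)
  t16 'x' -> {0,1,4}, take 4 (1->4 ok)
  t17 'y' -> {2,3}, take 3 (4->3 ok)
  t18 'x' -> {0,1,4}, take 4 (3->4 ok)
  t19 'x' -> {0,1,4}, take 1 (4->1 ok)
  t20 'x' -> {0,1,4}, take 4 (1->4 ok)
  t21 'y' -> {2,3}, take 3 (4->3 ok)
  t22 'x' -> {0,1,4}, take 1 (3->1 ok)
  t23 'x' -> {0,1,4}, take 4 (1->4 ok)
  t24 'x' -> {0,1,4}, take 1 (4->1 ok)
  t25 'x' -> {0,1,4}, take 4 (1->4 ok)

0,0,4,4,4,1,2,2,0,1,2,1,2,1,4,1,4,3,4,1,4,3,1,4,1,4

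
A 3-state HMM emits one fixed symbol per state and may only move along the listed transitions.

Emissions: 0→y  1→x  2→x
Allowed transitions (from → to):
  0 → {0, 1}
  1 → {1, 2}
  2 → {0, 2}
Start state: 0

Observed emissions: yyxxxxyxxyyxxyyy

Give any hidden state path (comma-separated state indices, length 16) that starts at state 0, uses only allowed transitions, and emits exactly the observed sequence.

  [0] y  {0}  => 0  start
  [1] y  {0}  => 0  0->0 ok
  [2] x  {1,2}  => 1  0->1 ok
  [3] x  {1,2}  => 1  1->1 ok
  [4] x  {1,2}  => 1  1->1 ok
  [5] x  {1,2}  => 2  1->2 ok
  [6] y  {0}  => 0  2->0 ok
  [7] x  {1,2}  => 1  0->1 ok
  [8] x  {1,2}  => 2  1->2 ok
  [9] y  {0}  => 0  2->0 ok
  [10] y  {0}  => 0  0->0 ok
  [11] x  {1,2}  => 1  0->1 ok
  [12] x  {1,2}  => 2  1->2 ok
  [13] y  {0}  => 0  2->0 ok
  [14] y  {0}  => 0  0->0 ok
  [15] y  {0}  => 0  0->0 ok

0,0,1,1,1,2,0,1,2,0,0,1,2,0,0,0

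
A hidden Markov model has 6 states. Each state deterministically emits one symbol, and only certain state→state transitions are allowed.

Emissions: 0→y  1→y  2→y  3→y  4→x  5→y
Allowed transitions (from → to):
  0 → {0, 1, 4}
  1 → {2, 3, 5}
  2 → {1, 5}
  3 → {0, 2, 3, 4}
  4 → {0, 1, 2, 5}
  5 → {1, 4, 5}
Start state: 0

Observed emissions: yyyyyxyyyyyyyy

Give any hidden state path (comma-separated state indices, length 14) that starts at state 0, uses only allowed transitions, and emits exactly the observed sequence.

0,1,2,1,5,4,2,5,5,1,5,5,1,3

  0: obs=y cand={0,1,2,3,5} pick 0 [start]
  1: obs=y cand={0,1,2,3,5} pick 1 [0->1 ok]
  2: obs=y cand={0,1,2,3,5} pick 2 [1->2 ok]
  3: obs=y cand={0,1,2,3,5} pick 1 [2->1 ok]
  4: obs=y cand={0,1,2,3,5} pick 5 [1->5 ok]
  5: obs=x cand={4} pick 4 [5->4 ok]
  6: obs=y cand={0,1,2,3,5} pick 2 [4->2 ok]
  7: obs=y cand={0,1,2,3,5} pick 5 [2->5 ok]
  8: obs=y cand={0,1,2,3,5} pick 5 [5->5 ok]
  9: obs=y cand={0,1,2,3,5} pick 1 [5->1 ok]
  10: obs=y cand={0,1,2,3,5} pick 5 [1->5 ok]
  11: obs=y cand={0,1,2,3,5} pick 5 [5->5 ok]
  12: obs=y cand={0,1,2,3,5} pick 1 [5->1 ok]
  13: obs=y cand={0,1,2,3,5} pick 3 [1->3 ok]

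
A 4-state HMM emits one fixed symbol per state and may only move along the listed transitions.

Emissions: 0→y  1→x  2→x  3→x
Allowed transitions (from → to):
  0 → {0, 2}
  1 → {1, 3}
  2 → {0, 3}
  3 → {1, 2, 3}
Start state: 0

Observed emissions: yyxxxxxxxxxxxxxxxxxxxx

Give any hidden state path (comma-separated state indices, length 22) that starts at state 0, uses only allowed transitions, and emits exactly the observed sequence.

  t0 'y' -> {0}, take 0 (start)
  t1 'y' -> {0}, take 0 (0->0 ok)
  t2 'x' -> {1,2,3}, take 2 (0->2 ok)
  t3 'x' -> {1,2,3}, take 3 (2->3 ok)
  t4 'x' -> {1,2,3}, take 1 (3->1 ok)
  t5 'x' -> {1,2,3}, take 3 (1->3 ok)
  t6 'x' -> {1,2,3}, take 1 (3->1 ok)
  t7 'x' -> {1,2,3}, take 3 (1->3 ok)
  t8 'x' -> {1,2,3}, take 1 (3->1 ok)
  t9 'x' -> {1,2,3}, take 3 (1->3 ok)
  t10 'x' -> {1,2,3}, take 2 (3->2 ok)
  t11 'x' -> {1,2,3}, take 3 (2->3 ok)
  t12 'x' -> {1,2,3}, take 1 (3->1 ok)
  t13 'x' -> {1,2,3}, take 3 (1->3 ok)
  t14 'x' -> {1,2,3}, take 3 (3->3 ok)
  t15 'x' -> {1,2,3}, take 2 (3->2 ok)
  t16 'x' -> {1,2,3}, take 3 (2->3 ok)
  t17 'x' -> {1,2,3}, take 2 (3->2 ok)
  t18 'x' -> {1,2,3}, take 3 (2->3 ok)
  t19 'x' -> {1,2,3}, take 2 (3->2 ok)
  t20 'x' -> {1,2,3}, take 3 (2->3 ok)
  t21 'x' -> {1,2,3}, take 3 (3->3 ok)

0,0,2,3,1,3,1,3,1,3,2,3,1,3,3,2,3,2,3,2,3,3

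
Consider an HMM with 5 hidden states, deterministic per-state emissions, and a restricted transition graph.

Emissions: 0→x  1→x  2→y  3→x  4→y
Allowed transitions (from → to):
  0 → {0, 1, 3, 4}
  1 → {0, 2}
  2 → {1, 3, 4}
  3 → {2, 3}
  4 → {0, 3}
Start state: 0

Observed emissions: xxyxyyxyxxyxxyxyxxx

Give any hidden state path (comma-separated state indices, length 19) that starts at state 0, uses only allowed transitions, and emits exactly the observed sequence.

  0: obs=x cand={0,1,3} pick 0 [start]
  1: obs=x cand={0,1,3} pick 1 [0->1 ok]
  2: obs=y cand={2,4} pick 2 [1->2 ok]
  3: obs=x cand={0,1,3} pick 3 [2->3 ok]
  4: obs=y cand={2,4} pick 2 [3->2 ok]
  5: obs=y cand={2,4} pick 4 [2->4 ok]
  6: obs=x cand={0,1,3} pick 0 [4->0 ok]
  7: obs=y cand={2,4} pick 4 [0->4 ok]
  8: obs=x cand={0,1,3} pick 0 [4->0 ok]
  9: obs=x cand={0,1,3} pick 3 [0->3 ok]
  10: obs=y cand={2,4} pick 2 [3->2 ok]
  11: obs=x cand={0,1,3} pick 3 [2->3 ok]
  12: obs=x cand={0,1,3} pick 3 [3->3 ok]
  13: obs=y cand={2,4} pick 2 [3->2 ok]
  14: obs=x cand={0,1,3} pick 3 [2->3 ok]
  15: obs=y cand={2,4} pick 2 [3->2 ok]
  16: obs=x cand={0,1,3} pick 1 [2->1 ok]
  17: obs=x cand={0,1,3} pick 0 [1->0 ok]
  18: obs=x cand={0,1,3} pick 0 [0->0 ok]

0,1,2,3,2,4,0,4,0,3,2,3,3,2,3,2,1,0,0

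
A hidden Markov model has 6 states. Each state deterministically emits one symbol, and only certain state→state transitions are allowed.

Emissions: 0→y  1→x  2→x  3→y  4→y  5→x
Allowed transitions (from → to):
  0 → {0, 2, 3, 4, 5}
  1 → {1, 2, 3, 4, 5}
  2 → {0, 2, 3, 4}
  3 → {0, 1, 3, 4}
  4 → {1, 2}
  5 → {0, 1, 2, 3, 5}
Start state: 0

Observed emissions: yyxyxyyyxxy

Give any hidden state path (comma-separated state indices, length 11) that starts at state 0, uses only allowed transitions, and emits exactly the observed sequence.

0,3,1,4,2,0,0,4,1,5,3

  t0 'y' -> {0,3,4}, take 0 (start)
  t1 'y' -> {0,3,4}, take 3 (0->3 ok)
  t2 'x' -> {1,2,5}, take 1 (3->1 ok)
  t3 'y' -> {0,3,4}, take 4 (1->4 ok)
  t4 'x' -> {1,2,5}, take 2 (4->2 ok)
  t5 'y' -> {0,3,4}, take 0 (2->0 ok)
  t6 'y' -> {0,3,4}, take 0 (0->0 ok)
  t7 'y' -> {0,3,4}, take 4 (0->4 ok)
  t8 'x' -> {1,2,5}, take 1 (4->1 ok)
  t9 'x' -> {1,2,5}, take 5 (1->5 ok)
  t10 'y' -> {0,3,4}, take 3 (5->3 ok)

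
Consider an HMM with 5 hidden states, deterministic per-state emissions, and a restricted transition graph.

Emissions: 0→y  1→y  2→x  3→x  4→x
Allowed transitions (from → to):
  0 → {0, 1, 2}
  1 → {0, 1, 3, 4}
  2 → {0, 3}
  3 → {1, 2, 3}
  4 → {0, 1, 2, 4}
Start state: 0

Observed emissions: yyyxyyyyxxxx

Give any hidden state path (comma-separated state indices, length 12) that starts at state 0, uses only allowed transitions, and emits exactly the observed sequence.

  pos 0: y in {0,1}, choose 0; start
  pos 1: y in {0,1}, choose 0; 0->0 ok
  pos 2: y in {0,1}, choose 1; 0->1 ok
  pos 3: x in {2,3,4}, choose 4; 1->4 ok
  pos 4: y in {0,1}, choose 1; 4->1 ok
  pos 5: y in {0,1}, choose 1; 1->1 ok
  pos 6: y in {0,1}, choose 0; 1->0 ok
  pos 7: y in {0,1}, choose 1; 0->1 ok
  pos 8: x in {2,3,4}, choose 3; 1->3 ok
  pos 9: x in {2,3,4}, choose 2; 3->2 ok
  pos 10: x in {2,3,4}, choose 3; 2->3 ok
  pos 11: x in {2,3,4}, choose 3; 3->3 ok

0,0,1,4,1,1,0,1,3,2,3,3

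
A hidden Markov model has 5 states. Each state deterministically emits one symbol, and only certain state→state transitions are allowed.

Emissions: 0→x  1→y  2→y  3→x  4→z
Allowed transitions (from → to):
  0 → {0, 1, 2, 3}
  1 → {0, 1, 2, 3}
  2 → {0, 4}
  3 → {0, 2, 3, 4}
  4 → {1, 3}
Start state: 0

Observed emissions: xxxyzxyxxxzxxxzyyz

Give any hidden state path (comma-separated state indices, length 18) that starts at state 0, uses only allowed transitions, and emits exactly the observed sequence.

0,0,3,2,4,3,2,0,0,3,4,3,0,3,4,1,2,4

  0: obs=x cand={0,3} pick 0 [start]
  1: obs=x cand={0,3} pick 0 [0->0 ok]
  2: obs=x cand={0,3} pick 3 [0->3 ok]
  3: obs=y cand={1,2} pick 2 [3->2 ok]
  4: obs=z cand={4} pick 4 [2->4 ok]
  5: obs=x cand={0,3} pick 3 [4->3 ok]
  6: obs=y cand={1,2} pick 2 [3->2 ok]
  7: obs=x cand={0,3} pick 0 [2->0 ok]
  8: obs=x cand={0,3} pick 0 [0->0 ok]
  9: obs=x cand={0,3} pick 3 [0->3 ok]
  10: obs=z cand={4} pick 4 [3->4 ok]
  11: obs=x cand={0,3} pick 3 [4->3 ok]
  12: obs=x cand={0,3} pick 0 [3->0 ok]
  13: obs=x cand={0,3} pick 3 [0->3 ok]
  14: obs=z cand={4} pick 4 [3->4 ok]
  15: obs=y cand={1,2} pick 1 [4->1 ok]
  16: obs=y cand={1,2} pick 2 [1->2 ok]
  17: obs=z cand={4} pick 4 [2->4 ok]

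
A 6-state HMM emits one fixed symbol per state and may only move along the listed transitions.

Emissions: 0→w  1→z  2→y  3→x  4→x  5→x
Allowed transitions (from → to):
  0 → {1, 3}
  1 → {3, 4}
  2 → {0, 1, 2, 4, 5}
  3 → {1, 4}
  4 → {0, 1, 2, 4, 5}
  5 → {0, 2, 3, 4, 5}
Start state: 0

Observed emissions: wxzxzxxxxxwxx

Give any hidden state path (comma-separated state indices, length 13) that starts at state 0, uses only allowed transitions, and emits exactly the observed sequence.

0,3,1,3,1,3,4,4,5,4,0,3,4

  0: obs=w cand={0} pick 0 [start]
  1: obs=x cand={3,4,5} pick 3 [0->3 ok]
  2: obs=z cand={1} pick 1 [3->1 ok]
  3: obs=x cand={3,4,5} pick 3 [1->3 ok]
  4: obs=z cand={1} pick 1 [3->1 ok]
  5: obs=x cand={3,4,5} pick 3 [1->3 ok]
  6: obs=x cand={3,4,5} pick 4 [3->4 ok]
  7: obs=x cand={3,4,5} pick 4 [4->4 ok]
  8: obs=x cand={3,4,5} pick 5 [4->5 ok]
  9: obs=x cand={3,4,5} pick 4 [5->4 ok]
  10: obs=w cand={0} pick 0 [4->0 ok]
  11: obs=x cand={3,4,5} pick 3 [0->3 ok]
  12: obs=x cand={3,4,5} pick 4 [3->4 ok]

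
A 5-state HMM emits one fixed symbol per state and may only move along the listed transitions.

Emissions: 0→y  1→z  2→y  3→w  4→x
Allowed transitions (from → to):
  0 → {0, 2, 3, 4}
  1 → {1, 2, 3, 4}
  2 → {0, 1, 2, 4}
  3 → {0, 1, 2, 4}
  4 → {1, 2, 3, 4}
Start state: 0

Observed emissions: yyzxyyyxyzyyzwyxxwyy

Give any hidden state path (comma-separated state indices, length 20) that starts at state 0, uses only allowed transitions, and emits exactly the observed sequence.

0,2,1,4,2,2,0,4,2,1,2,2,1,3,2,4,4,3,0,2

  t0 'y' -> {0,2}, take 0 (start)
  t1 'y' -> {0,2}, take 2 (0->2 ok)
  t2 'z' -> {1}, take 1 (2->1 ok)
  t3 'x' -> {4}, take 4 (1->4 ok)
  t4 'y' -> {0,2}, take 2 (4->2 ok)
  t5 'y' -> {0,2}, take 2 (2->2 ok)
  t6 'y' -> {0,2}, take 0 (2->0 ok)
  t7 'x' -> {4}, take 4 (0->4 ok)
  t8 'y' -> {0,2}, take 2 (4->2 ok)
  t9 'z' -> {1}, take 1 (2->1 ok)
  t10 'y' -> {0,2}, take 2 (1->2 ok)
  t11 'y' -> {0,2}, take 2 (2->2 ok)
  t12 'z' -> {1}, take 1 (2->1 ok)
  t13 'w' -> {3}, take 3 (1->3 ok)
  t14 'y' -> {0,2}, take 2 (3->2 ok)
  t15 'x' -> {4}, take 4 (2->4 ok)
  t16 'x' -> {4}, take 4 (4->4 ok)
  t17 'w' -> {3}, take 3 (4->3 ok)
  t18 'y' -> {0,2}, take 0 (3->0 ok)
  t19 'y' -> {0,2}, take 2 (0->2 ok)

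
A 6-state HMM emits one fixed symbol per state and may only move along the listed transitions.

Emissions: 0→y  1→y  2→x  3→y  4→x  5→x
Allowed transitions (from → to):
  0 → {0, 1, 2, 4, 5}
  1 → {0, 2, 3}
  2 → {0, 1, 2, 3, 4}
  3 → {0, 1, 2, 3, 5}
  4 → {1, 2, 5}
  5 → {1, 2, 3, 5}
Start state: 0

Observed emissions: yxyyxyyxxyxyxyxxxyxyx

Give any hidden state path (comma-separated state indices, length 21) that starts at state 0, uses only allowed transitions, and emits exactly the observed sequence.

  t0 'y' -> {0,1,3}, take 0 (start)
  t1 'x' -> {2,4,5}, take 4 (0->4 ok)
  t2 'y' -> {0,1,3}, take 1 (4->1 ok)
  t3 'y' -> {0,1,3}, take 0 (1->0 ok)
  t4 'x' -> {2,4,5}, take 2 (0->2 ok)
  t5 'y' -> {0,1,3}, take 1 (2->1 ok)
  t6 'y' -> {0,1,3}, take 3 (1->3 ok)
  t7 'x' -> {2,4,5}, take 2 (3->2 ok)
  t8 'x' -> {2,4,5}, take 4 (2->4 ok)
  t9 'y' -> {0,1,3}, take 1 (4->1 ok)
  t10 'x' -> {2,4,5}, take 2 (1->2 ok)
  t11 'y' -> {0,1,3}, take 3 (2->3 ok)
  t12 'x' -> {2,4,5}, take 5 (3->5 ok)
  t13 'y' -> {0,1,3}, take 1 (5->1 ok)
  t14 'x' -> {2,4,5}, take 2 (1->2 ok)
  t15 'x' -> {2,4,5}, take 4 (2->4 ok)
  t16 'x' -> {2,4,5}, take 2 (4->2 ok)
  t17 'y' -> {0,1,3}, take 0 (2->0 ok)
  t18 'x' -> {2,4,5}, take 4 (0->4 ok)
  t19 'y' -> {0,1,3}, take 1 (4->1 ok)
  t20 'x' -> {2,4,5}, take 2 (1->2 ok)

0,4,1,0,2,1,3,2,4,1,2,3,5,1,2,4,2,0,4,1,2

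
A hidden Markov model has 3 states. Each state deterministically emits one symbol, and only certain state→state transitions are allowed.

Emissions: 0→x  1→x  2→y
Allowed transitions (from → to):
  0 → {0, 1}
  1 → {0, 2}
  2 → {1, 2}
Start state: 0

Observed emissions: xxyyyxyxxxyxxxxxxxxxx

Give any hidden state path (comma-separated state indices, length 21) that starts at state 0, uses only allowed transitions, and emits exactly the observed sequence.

  pos 0: x in {0,1}, choose 0; start
  pos 1: x in {0,1}, choose 1; 0->1 ok
  pos 2: y in {2}, choose 2; 1->2 ok
  pos 3: y in {2}, choose 2; 2->2 ok
  pos 4: y in {2}, choose 2; 2->2 ok
  pos 5: x in {0,1}, choose 1; 2->1 ok
  pos 6: y in {2}, choose 2; 1->2 ok
  pos 7: x in {0,1}, choose 1; 2->1 ok
  pos 8: x in {0,1}, choose 0; 1->0 ok
  pos 9: x in {0,1}, choose 1; 0->1 ok
  pos 10: y in {2}, choose 2; 1->2 ok
  pos 11: x in {0,1}, choose 1; 2->1 ok
  pos 12: x in {0,1}, choose 0; 1->0 ok
  pos 13: x in {0,1}, choose 0; 0->0 ok
  pos 14: x in {0,1}, choose 0; 0->0 ok
  pos 15: x in {0,1}, choose 0; 0->0 ok
  pos 16: x in {0,1}, choose 1; 0->1 ok
  pos 17: x in {0,1}, choose 0; 1->0 ok
  pos 18: x in {0,1}, choose 0; 0->0 ok
  pos 19: x in {0,1}, choose 1; 0->1 ok
  pos 20: x in {0,1}, choose 0; 1->0 ok

0,1,2,2,2,1,2,1,0,1,2,1,0,0,0,0,1,0,0,1,0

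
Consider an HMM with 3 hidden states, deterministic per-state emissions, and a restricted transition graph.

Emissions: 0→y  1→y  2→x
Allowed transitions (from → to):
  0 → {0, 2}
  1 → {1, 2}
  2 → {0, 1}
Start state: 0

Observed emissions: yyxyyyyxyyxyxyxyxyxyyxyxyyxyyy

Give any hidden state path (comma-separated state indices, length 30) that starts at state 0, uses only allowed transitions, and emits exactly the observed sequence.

0,0,2,1,1,1,1,2,1,1,2,1,2,0,2,0,2,0,2,1,1,2,0,2,1,1,2,1,1,1

  0: obs=y cand={0,1} pick 0 [start]
  1: obs=y cand={0,1} pick 0 [0->0 ok]
  2: obs=x cand={2} pick 2 [0->2 ok]
  3: obs=y cand={0,1} pick 1 [2->1 ok]
  4: obs=y cand={0,1} pick 1 [1->1 ok]
  5: obs=y cand={0,1} pick 1 [1->1 ok]
  6: obs=y cand={0,1} pick 1 [1->1 ok]
  7: obs=x cand={2} pick 2 [1->2 ok]
  8: obs=y cand={0,1} pick 1 [2->1 ok]
  9: obs=y cand={0,1} pick 1 [1->1 ok]
  10: obs=x cand={2} pick 2 [1->2 ok]
  11: obs=y cand={0,1} pick 1 [2->1 ok]
  12: obs=x cand={2} pick 2 [1->2 ok]
  13: obs=y cand={0,1} pick 0 [2->0 ok]
  14: obs=x cand={2} pick 2 [0->2 ok]
  15: obs=y cand={0,1} pick 0 [2->0 ok]
  16: obs=x cand={2} pick 2 [0->2 ok]
  17: obs=y cand={0,1} pick 0 [2->0 ok]
  18: obs=x cand={2} pick 2 [0->2 ok]
  19: obs=y cand={0,1} pick 1 [2->1 ok]
  20: obs=y cand={0,1} pick 1 [1->1 ok]
  21: obs=x cand={2} pick 2 [1->2 ok]
  22: obs=y cand={0,1} pick 0 [2->0 ok]
  23: obs=x cand={2} pick 2 [0->2 ok]
  24: obs=y cand={0,1} pick 1 [2->1 ok]
  25: obs=y cand={0,1} pick 1 [1->1 ok]
  26: obs=x cand={2} pick 2 [1->2 ok]
  27: obs=y cand={0,1} pick 1 [2->1 ok]
  28: obs=y cand={0,1} pick 1 [1->1 ok]
  29: obs=y cand={0,1} pick 1 [1->1 ok]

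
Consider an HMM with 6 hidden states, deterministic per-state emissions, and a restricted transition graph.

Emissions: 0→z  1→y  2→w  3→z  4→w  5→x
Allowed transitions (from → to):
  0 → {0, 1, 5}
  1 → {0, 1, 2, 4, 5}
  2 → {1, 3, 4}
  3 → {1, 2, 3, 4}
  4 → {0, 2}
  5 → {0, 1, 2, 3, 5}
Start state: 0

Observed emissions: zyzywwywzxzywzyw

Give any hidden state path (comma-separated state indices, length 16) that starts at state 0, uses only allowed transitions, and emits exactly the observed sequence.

  pos 0: z in {0,3}, choose 0; start
  pos 1: y in {1}, choose 1; 0->1 ok
  pos 2: z in {0,3}, choose 0; 1->0 ok
  pos 3: y in {1}, choose 1; 0->1 ok
  pos 4: w in {2,4}, choose 4; 1->4 ok
  pos 5: w in {2,4}, choose 2; 4->2 ok
  pos 6: y in {1}, choose 1; 2->1 ok
  pos 7: w in {2,4}, choose 4; 1->4 ok
  pos 8: z in {0,3}, choose 0; 4->0 ok
  pos 9: x in {5}, choose 5; 0->5 ok
  pos 10: z in {0,3}, choose 0; 5->0 ok
  pos 11: y in {1}, choose 1; 0->1 ok
  pos 12: w in {2,4}, choose 2; 1->2 ok
  pos 13: z in {0,3}, choose 3; 2->3 ok
  pos 14: y in {1}, choose 1; 3->1 ok
  pos 15: w in {2,4}, choose 2; 1->2 ok

0,1,0,1,4,2,1,4,0,5,0,1,2,3,1,2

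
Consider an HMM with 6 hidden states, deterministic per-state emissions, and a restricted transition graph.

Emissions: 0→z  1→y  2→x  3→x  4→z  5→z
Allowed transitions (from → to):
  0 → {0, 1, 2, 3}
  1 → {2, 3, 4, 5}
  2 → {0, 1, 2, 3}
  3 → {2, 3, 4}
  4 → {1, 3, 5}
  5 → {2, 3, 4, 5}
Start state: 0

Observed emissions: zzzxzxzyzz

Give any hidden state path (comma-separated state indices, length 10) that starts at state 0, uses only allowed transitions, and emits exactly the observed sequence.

0,0,0,2,0,3,4,1,5,5

  t0 'z' -> {0,4,5}, take 0 (start)
  t1 'z' -> {0,4,5}, take 0 (0->0 ok)
  t2 'z' -> {0,4,5}, take 0 (0->0 ok)
  t3 'x' -> {2,3}, take 2 (0->2 ok)
  t4 'z' -> {0,4,5}, take 0 (2->0 ok)
  t5 'x' -> {2,3}, take 3 (0->3 ok)
  t6 'z' -> {0,4,5}, take 4 (3->4 ok)
  t7 'y' -> {1}, take 1 (4->1 ok)
  t8 'z' -> {0,4,5}, take 5 (1->5 ok)
  t9 'z' -> {0,4,5}, take 5 (5->5 ok)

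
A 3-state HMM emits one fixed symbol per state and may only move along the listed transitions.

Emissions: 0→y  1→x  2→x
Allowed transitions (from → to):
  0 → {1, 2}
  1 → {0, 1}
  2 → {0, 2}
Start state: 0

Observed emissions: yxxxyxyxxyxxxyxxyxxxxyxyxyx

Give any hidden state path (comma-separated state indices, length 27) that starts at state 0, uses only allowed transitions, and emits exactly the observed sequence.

  t0 'y' -> {0}, take 0 (start)
  t1 'x' -> {1,2}, take 2 (0->2 ok)
  t2 'x' -> {1,2}, take 2 (2->2 ok)
  t3 'x' -> {1,2}, take 2 (2->2 ok)
  t4 'y' -> {0}, take 0 (2->0 ok)
  t5 'x' -> {1,2}, take 1 (0->1 ok)
  t6 'y' -> {0}, take 0 (1->0 ok)
  t7 'x' -> {1,2}, take 2 (0->2 ok)
  t8 'x' -> {1,2}, take 2 (2->2 ok)
  t9 'y' -> {0}, take 0 (2->0 ok)
  t10 'x' -> {1,2}, take 2 (0->2 ok)
  t11 'x' -> {1,2}, take 2 (2->2 ok)
  t12 'x' -> {1,2}, take 2 (2->2 ok)
  t13 'y' -> {0}, take 0 (2->0 ok)
  t14 'x' -> {1,2}, take 1 (0->1 ok)
  t15 'x' -> {1,2}, take 1 (1->1 ok)
  t16 'y' -> {0}, take 0 (1->0 ok)
  t17 'x' -> {1,2}, take 1 (0->1 ok)
  t18 'x' -> {1,2}, take 1 (1->1 ok)
  t19 'x' -> {1,2}, take 1 (1->1 ok)
  t20 'x' -> {1,2}, take 1 (1->1 ok)
  t21 'y' -> {0}, take 0 (1->0 ok)
  t22 'x' -> {1,2}, take 2 (0->2 ok)
  t23 'y' -> {0}, take 0 (2->0 ok)
  t24 'x' -> {1,2}, take 2 (0->2 ok)
  t25 'y' -> {0}, take 0 (2->0 ok)
  t26 'x' -> {1,2}, take 1 (0->1 ok)

0,2,2,2,0,1,0,2,2,0,2,2,2,0,1,1,0,1,1,1,1,0,2,0,2,0,1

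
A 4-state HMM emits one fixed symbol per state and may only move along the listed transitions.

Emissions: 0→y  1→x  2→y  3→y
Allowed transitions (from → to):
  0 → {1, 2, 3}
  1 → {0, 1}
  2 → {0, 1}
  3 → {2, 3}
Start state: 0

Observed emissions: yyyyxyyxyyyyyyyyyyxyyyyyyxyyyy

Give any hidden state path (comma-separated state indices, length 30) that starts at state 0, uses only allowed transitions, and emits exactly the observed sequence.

0,2,0,2,1,0,2,1,0,2,0,3,3,3,3,3,2,0,1,0,3,3,3,2,0,1,0,3,3,3

  t0 'y' -> {0,2,3}, take 0 (start)
  t1 'y' -> {0,2,3}, take 2 (0->2 ok)
  t2 'y' -> {0,2,3}, take 0 (2->0 ok)
  t3 'y' -> {0,2,3}, take 2 (0->2 ok)
  t4 'x' -> {1}, take 1 (2->1 ok)
  t5 'y' -> {0,2,3}, take 0 (1->0 ok)
  t6 'y' -> {0,2,3}, take 2 (0->2 ok)
  t7 'x' -> {1}, take 1 (2->1 ok)
  t8 'y' -> {0,2,3}, take 0 (1->0 ok)
  t9 'y' -> {0,2,3}, take 2 (0->2 ok)
  t10 'y' -> {0,2,3}, take 0 (2->0 ok)
  t11 'y' -> {0,2,3}, take 3 (0->3 ok)
  t12 'y' -> {0,2,3}, take 3 (3->3 ok)
  t13 'y' -> {0,2,3}, take 3 (3->3 ok)
  t14 'y' -> {0,2,3}, take 3 (3->3 ok)
  t15 'y' -> {0,2,3}, take 3 (3->3 ok)
  t16 'y' -> {0,2,3}, take 2 (3->2 ok)
  t17 'y' -> {0,2,3}, take 0 (2->0 ok)
  t18 'x' -> {1}, take 1 (0->1 ok)
  t19 'y' -> {0,2,3}, take 0 (1->0 ok)
  t20 'y' -> {0,2,3}, take 3 (0->3 ok)
  t21 'y' -> {0,2,3}, take 3 (3->3 ok)
  t22 'y' -> {0,2,3}, take 3 (3->3 ok)
  t23 'y' -> {0,2,3}, take 2 (3->2 ok)
  t24 'y' -> {0,2,3}, take 0 (2->0 ok)
  t25 'x' -> {1}, take 1 (0->1 ok)
  t26 'y' -> {0,2,3}, take 0 (1->0 ok)
  t27 'y' -> {0,2,3}, take 3 (0->3 ok)
  t28 'y' -> {0,2,3}, take 3 (3->3 ok)
  t29 'y' -> {0,2,3}, take 3 (3->3 ok)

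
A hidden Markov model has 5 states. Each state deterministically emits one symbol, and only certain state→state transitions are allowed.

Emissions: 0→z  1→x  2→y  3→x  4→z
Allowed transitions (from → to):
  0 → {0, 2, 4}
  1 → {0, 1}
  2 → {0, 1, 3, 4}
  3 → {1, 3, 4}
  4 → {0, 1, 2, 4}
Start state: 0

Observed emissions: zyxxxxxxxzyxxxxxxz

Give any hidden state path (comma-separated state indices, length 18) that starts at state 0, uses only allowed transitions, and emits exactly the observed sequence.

0,2,3,3,3,3,1,1,1,0,2,1,1,1,1,1,1,0

  pos 0: z in {0,4}, choose 0; start
  pos 1: y in {2}, choose 2; 0->2 ok
  pos 2: x in {1,3}, choose 3; 2->3 ok
  pos 3: x in {1,3}, choose 3; 3->3 ok
  pos 4: x in {1,3}, choose 3; 3->3 ok
  pos 5: x in {1,3}, choose 3; 3->3 ok
  pos 6: x in {1,3}, choose 1; 3->1 ok
  pos 7: x in {1,3}, choose 1; 1->1 ok
  pos 8: x in {1,3}, choose 1; 1->1 ok
  pos 9: z in {0,4}, choose 0; 1->0 ok
  pos 10: y in {2}, choose 2; 0->2 ok
  pos 11: x in {1,3}, choose 1; 2->1 ok
  pos 12: x in {1,3}, choose 1; 1->1 ok
  pos 13: x in {1,3}, choose 1; 1->1 ok
  pos 14: x in {1,3}, choose 1; 1->1 ok
  pos 15: x in {1,3}, choose 1; 1->1 ok
  pos 16: x in {1,3}, choose 1; 1->1 ok
  pos 17: z in {0,4}, choose 0; 1->0 ok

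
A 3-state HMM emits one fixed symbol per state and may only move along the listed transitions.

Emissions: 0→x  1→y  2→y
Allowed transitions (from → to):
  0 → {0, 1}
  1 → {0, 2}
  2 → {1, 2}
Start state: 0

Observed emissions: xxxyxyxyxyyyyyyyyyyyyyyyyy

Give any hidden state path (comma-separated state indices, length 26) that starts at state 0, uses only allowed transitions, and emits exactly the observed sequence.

0,0,0,1,0,1,0,1,0,1,2,1,2,2,2,1,2,2,1,2,2,1,2,2,1,2

  pos 0: x in {0}, choose 0; start
  pos 1: x in {0}, choose 0; 0->0 ok
  pos 2: x in {0}, choose 0; 0->0 ok
  pos 3: y in {1,2}, choose 1; 0->1 ok
  pos 4: x in {0}, choose 0; 1->0 ok
  pos 5: y in {1,2}, choose 1; 0->1 ok
  pos 6: x in {0}, choose 0; 1->0 ok
  pos 7: y in {1,2}, choose 1; 0->1 ok
  pos 8: x in {0}, choose 0; 1->0 ok
  pos 9: y in {1,2}, choose 1; 0->1 ok
  pos 10: y in {1,2}, choose 2; 1->2 ok
  pos 11: y in {1,2}, choose 1; 2->1 ok
  pos 12: y in {1,2}, choose 2; 1->2 ok
  pos 13: y in {1,2}, choose 2; 2->2 ok
  pos 14: y in {1,2}, choose 2; 2->2 ok
  pos 15: y in {1,2}, choose 1; 2->1 ok
  pos 16: y in {1,2}, choose 2; 1->2 ok
  pos 17: y in {1,2}, choose 2; 2->2 ok
  pos 18: y in {1,2}, choose 1; 2->1 ok
  pos 19: y in {1,2}, choose 2; 1->2 ok
  pos 20: y in {1,2}, choose 2; 2->2 ok
  pos 21: y in {1,2}, choose 1; 2->1 ok
  pos 22: y in {1,2}, choose 2; 1->2 ok
  pos 23: y in {1,2}, choose 2; 2->2 ok
  pos 24: y in {1,2}, choose 1; 2->1 ok
  pos 25: y in {1,2}, choose 2; 1->2 ok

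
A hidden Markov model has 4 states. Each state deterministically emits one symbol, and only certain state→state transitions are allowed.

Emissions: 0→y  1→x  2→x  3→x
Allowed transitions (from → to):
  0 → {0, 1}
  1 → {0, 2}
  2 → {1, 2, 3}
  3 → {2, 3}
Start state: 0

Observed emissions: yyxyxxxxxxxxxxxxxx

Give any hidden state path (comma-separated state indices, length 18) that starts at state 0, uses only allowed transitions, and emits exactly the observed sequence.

  [0] y  {0}  => 0  start
  [1] y  {0}  => 0  0->0 ok
  [2] x  {1,2,3}  => 1  0->1 ok
  [3] y  {0}  => 0  1->0 ok
  [4] x  {1,2,3}  => 1  0->1 ok
  [5] x  {1,2,3}  => 2  1->2 ok
  [6] x  {1,2,3}  => 2  2->2 ok
  [7] x  {1,2,3}  => 2  2->2 ok
  [8] x  {1,2,3}  => 3  2->3 ok
  [9] x  {1,2,3}  => 2  3->2 ok
  [10] x  {1,2,3}  => 2  2->2 ok
  [11] x  {1,2,3}  => 3  2->3 ok
  [12] x  {1,2,3}  => 3  3->3 ok
  [13] x  {1,2,3}  => 3  3->3 ok
  [14] x  {1,2,3}  => 2  3->2 ok
  [15] x  {1,2,3}  => 2  2->2 ok
  [16] x  {1,2,3}  => 3  2->3 ok
  [17] x  {1,2,3}  => 3  3->3 ok

0,0,1,0,1,2,2,2,3,2,2,3,3,3,2,2,3,3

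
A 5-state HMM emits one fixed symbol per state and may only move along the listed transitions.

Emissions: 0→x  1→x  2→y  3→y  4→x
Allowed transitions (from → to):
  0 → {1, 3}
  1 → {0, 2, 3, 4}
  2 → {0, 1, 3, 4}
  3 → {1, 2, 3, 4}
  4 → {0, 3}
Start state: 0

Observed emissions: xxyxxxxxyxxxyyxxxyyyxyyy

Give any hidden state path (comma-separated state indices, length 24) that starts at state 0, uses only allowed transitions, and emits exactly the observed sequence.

0,1,3,1,0,1,0,1,2,4,0,1,2,3,4,0,1,3,3,3,1,2,3,3

  pos 0: x in {0,1,4}, choose 0; start
  pos 1: x in {0,1,4}, choose 1; 0->1 ok
  pos 2: y in {2,3}, choose 3; 1->3 ok
  pos 3: x in {0,1,4}, choose 1; 3->1 ok
  pos 4: x in {0,1,4}, choose 0; 1->0 ok
  pos 5: x in {0,1,4}, choose 1; 0->1 ok
  pos 6: x in {0,1,4}, choose 0; 1->0 ok
  pos 7: x in {0,1,4}, choose 1; 0->1 ok
  pos 8: y in {2,3}, choose 2; 1->2 ok
  pos 9: x in {0,1,4}, choose 4; 2->4 ok
  pos 10: x in {0,1,4}, choose 0; 4->0 ok
  pos 11: x in {0,1,4}, choose 1; 0->1 ok
  pos 12: y in {2,3}, choose 2; 1->2 ok
  pos 13: y in {2,3}, choose 3; 2->3 ok
  pos 14: x in {0,1,4}, choose 4; 3->4 ok
  pos 15: x in {0,1,4}, choose 0; 4->0 ok
  pos 16: x in {0,1,4}, choose 1; 0->1 ok
  pos 17: y in {2,3}, choose 3; 1->3 ok
  pos 18: y in {2,3}, choose 3; 3->3 ok
  pos 19: y in {2,3}, choose 3; 3->3 ok
  pos 20: x in {0,1,4}, choose 1; 3->1 ok
  pos 21: y in {2,3}, choose 2; 1->2 ok
  pos 22: y in {2,3}, choose 3; 2->3 ok
  pos 23: y in {2,3}, choose 3; 3->3 ok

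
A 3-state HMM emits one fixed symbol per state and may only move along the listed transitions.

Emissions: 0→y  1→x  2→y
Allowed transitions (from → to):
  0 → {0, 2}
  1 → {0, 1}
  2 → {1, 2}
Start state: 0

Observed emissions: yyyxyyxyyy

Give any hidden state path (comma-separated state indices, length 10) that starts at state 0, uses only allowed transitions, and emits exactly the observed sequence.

0,2,2,1,0,2,1,0,2,2

  [0] y  {0,2}  => 0  start
  [1] y  {0,2}  => 2  0->2 ok
  [2] y  {0,2}  => 2  2->2 ok
  [3] x  {1}  => 1  2->1 ok
  [4] y  {0,2}  => 0  1->0 ok
  [5] y  {0,2}  => 2  0->2 ok
  [6] x  {1}  => 1  2->1 ok
  [7] y  {0,2}  => 0  1->0 ok
  [8] y  {0,2}  => 2  0->2 ok
  [9] y  {0,2}  => 2  2->2 ok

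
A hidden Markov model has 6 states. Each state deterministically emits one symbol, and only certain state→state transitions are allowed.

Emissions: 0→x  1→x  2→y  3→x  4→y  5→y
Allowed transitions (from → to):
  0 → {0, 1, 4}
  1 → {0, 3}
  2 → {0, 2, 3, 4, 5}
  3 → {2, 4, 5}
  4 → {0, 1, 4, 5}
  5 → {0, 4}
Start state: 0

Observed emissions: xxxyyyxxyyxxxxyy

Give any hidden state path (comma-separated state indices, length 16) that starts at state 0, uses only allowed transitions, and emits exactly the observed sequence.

0,1,3,4,5,4,1,3,4,5,0,0,1,3,5,4

  pos 0: x in {0,1,3}, choose 0; start
  pos 1: x in {0,1,3}, choose 1; 0->1 ok
  pos 2: x in {0,1,3}, choose 3; 1->3 ok
  pos 3: y in {2,4,5}, choose 4; 3->4 ok
  pos 4: y in {2,4,5}, choose 5; 4->5 ok
  pos 5: y in {2,4,5}, choose 4; 5->4 ok
  pos 6: x in {0,1,3}, choose 1; 4->1 ok
  pos 7: x in {0,1,3}, choose 3; 1->3 ok
  pos 8: y in {2,4,5}, choose 4; 3->4 ok
  pos 9: y in {2,4,5}, choose 5; 4->5 ok
  pos 10: x in {0,1,3}, choose 0; 5->0 ok
  pos 11: x in {0,1,3}, choose 0; 0->0 ok
  pos 12: x in {0,1,3}, choose 1; 0->1 ok
  pos 13: x in {0,1,3}, choose 3; 1->3 ok
  pos 14: y in {2,4,5}, choose 5; 3->5 ok
  pos 15: y in {2,4,5}, choose 4; 5->4 ok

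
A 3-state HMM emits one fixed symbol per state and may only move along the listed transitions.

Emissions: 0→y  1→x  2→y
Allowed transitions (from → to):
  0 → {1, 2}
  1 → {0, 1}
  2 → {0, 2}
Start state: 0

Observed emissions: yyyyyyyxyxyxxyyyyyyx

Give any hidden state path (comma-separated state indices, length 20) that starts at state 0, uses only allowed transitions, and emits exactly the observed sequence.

  t0 'y' -> {0,2}, take 0 (start)
  t1 'y' -> {0,2}, take 2 (0->2 ok)
  t2 'y' -> {0,2}, take 2 (2->2 ok)
  t3 'y' -> {0,2}, take 0 (2->0 ok)
  t4 'y' -> {0,2}, take 2 (0->2 ok)
  t5 'y' -> {0,2}, take 2 (2->2 ok)
  t6 'y' -> {0,2}, take 0 (2->0 ok)
  t7 'x' -> {1}, take 1 (0->1 ok)
  t8 'y' -> {0,2}, take 0 (1->0 ok)
  t9 'x' -> {1}, take 1 (0->1 ok)
  t10 'y' -> {0,2}, take 0 (1->0 ok)
  t11 'x' -> {1}, take 1 (0->1 ok)
  t12 'x' -> {1}, take 1 (1->1 ok)
  t13 'y' -> {0,2}, take 0 (1->0 ok)
  t14 'y' -> {0,2}, take 2 (0->2 ok)
  t15 'y' -> {0,2}, take 2 (2->2 ok)
  t16 'y' -> {0,2}, take 2 (2->2 ok)
  t17 'y' -> {0,2}, take 2 (2->2 ok)
  t18 'y' -> {0,2}, take 0 (2->0 ok)
  t19 'x' -> {1}, take 1 (0->1 ok)

0,2,2,0,2,2,0,1,0,1,0,1,1,0,2,2,2,2,0,1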